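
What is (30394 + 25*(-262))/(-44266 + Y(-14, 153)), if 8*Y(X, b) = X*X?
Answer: -47688/88483 ≈ -0.53895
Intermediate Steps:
Y(X, b) = X**2/8 (Y(X, b) = (X*X)/8 = X**2/8)
(30394 + 25*(-262))/(-44266 + Y(-14, 153)) = (30394 + 25*(-262))/(-44266 + (1/8)*(-14)**2) = (30394 - 6550)/(-44266 + (1/8)*196) = 23844/(-44266 + 49/2) = 23844/(-88483/2) = 23844*(-2/88483) = -47688/88483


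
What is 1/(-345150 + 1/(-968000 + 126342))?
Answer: -841658/290498258701 ≈ -2.8973e-6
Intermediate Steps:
1/(-345150 + 1/(-968000 + 126342)) = 1/(-345150 + 1/(-841658)) = 1/(-345150 - 1/841658) = 1/(-290498258701/841658) = -841658/290498258701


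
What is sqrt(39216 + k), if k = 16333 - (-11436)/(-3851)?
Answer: sqrt(823758795313)/3851 ≈ 235.68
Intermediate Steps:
k = 62886947/3851 (k = 16333 - (-11436)*(-1)/3851 = 16333 - 1*11436/3851 = 16333 - 11436/3851 = 62886947/3851 ≈ 16330.)
sqrt(39216 + k) = sqrt(39216 + 62886947/3851) = sqrt(213907763/3851) = sqrt(823758795313)/3851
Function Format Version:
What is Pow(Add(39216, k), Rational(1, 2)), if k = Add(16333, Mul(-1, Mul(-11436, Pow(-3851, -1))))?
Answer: Mul(Rational(1, 3851), Pow(823758795313, Rational(1, 2))) ≈ 235.68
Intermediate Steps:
k = Rational(62886947, 3851) (k = Add(16333, Mul(-1, Mul(-11436, Rational(-1, 3851)))) = Add(16333, Mul(-1, Rational(11436, 3851))) = Add(16333, Rational(-11436, 3851)) = Rational(62886947, 3851) ≈ 16330.)
Pow(Add(39216, k), Rational(1, 2)) = Pow(Add(39216, Rational(62886947, 3851)), Rational(1, 2)) = Pow(Rational(213907763, 3851), Rational(1, 2)) = Mul(Rational(1, 3851), Pow(823758795313, Rational(1, 2)))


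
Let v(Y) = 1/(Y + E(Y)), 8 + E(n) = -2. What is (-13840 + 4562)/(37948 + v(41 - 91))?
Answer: -556680/2276879 ≈ -0.24449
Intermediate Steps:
E(n) = -10 (E(n) = -8 - 2 = -10)
v(Y) = 1/(-10 + Y) (v(Y) = 1/(Y - 10) = 1/(-10 + Y))
(-13840 + 4562)/(37948 + v(41 - 91)) = (-13840 + 4562)/(37948 + 1/(-10 + (41 - 91))) = -9278/(37948 + 1/(-10 - 50)) = -9278/(37948 + 1/(-60)) = -9278/(37948 - 1/60) = -9278/2276879/60 = -9278*60/2276879 = -556680/2276879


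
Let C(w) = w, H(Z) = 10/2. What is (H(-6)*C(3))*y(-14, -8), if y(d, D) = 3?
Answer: 45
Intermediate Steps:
H(Z) = 5 (H(Z) = 10*(½) = 5)
(H(-6)*C(3))*y(-14, -8) = (5*3)*3 = 15*3 = 45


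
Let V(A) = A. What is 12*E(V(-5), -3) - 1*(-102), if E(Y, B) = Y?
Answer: 42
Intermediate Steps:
12*E(V(-5), -3) - 1*(-102) = 12*(-5) - 1*(-102) = -60 + 102 = 42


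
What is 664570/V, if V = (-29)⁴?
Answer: 664570/707281 ≈ 0.93961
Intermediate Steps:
V = 707281
664570/V = 664570/707281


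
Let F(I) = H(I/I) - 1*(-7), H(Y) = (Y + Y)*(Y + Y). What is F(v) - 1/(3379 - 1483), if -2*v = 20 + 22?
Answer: 20855/1896 ≈ 10.999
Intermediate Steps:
v = -21 (v = -(20 + 22)/2 = -½*42 = -21)
H(Y) = 4*Y² (H(Y) = (2*Y)*(2*Y) = 4*Y²)
F(I) = 11 (F(I) = 4*(I/I)² - 1*(-7) = 4*1² + 7 = 4*1 + 7 = 4 + 7 = 11)
F(v) - 1/(3379 - 1483) = 11 - 1/(3379 - 1483) = 11 - 1/1896 = 20855/1896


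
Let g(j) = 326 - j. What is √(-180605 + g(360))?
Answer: 3*I*√20071 ≈ 425.02*I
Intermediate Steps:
√(-180605 + g(360)) = √(-180605 + (326 - 1*360)) = √(-180605 + (326 - 360)) = √(-180605 - 34) = √(-180639) = 3*I*√20071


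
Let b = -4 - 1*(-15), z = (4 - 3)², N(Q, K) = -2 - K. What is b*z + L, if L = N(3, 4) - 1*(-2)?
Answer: 7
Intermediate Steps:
z = 1 (z = 1² = 1)
b = 11 (b = -4 + 15 = 11)
L = -4 (L = (-2 - 1*4) - 1*(-2) = (-2 - 4) + 2 = -6 + 2 = -4)
b*z + L = 11*1 - 4 = 11 - 4 = 7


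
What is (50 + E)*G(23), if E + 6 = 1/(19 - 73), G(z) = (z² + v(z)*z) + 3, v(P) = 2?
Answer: 686375/27 ≈ 25421.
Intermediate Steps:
G(z) = 3 + z² + 2*z (G(z) = (z² + 2*z) + 3 = 3 + z² + 2*z)
E = -325/54 (E = -6 + 1/(19 - 73) = -6 + 1/(-54) = -6 - 1/54 = -325/54 ≈ -6.0185)
(50 + E)*G(23) = (50 - 325/54)*(3 + 23² + 2*23) = 2375*(3 + 529 + 46)/54 = (2375/54)*578 = 686375/27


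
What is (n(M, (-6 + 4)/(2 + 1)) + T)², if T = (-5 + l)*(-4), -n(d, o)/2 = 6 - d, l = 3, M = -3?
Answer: 100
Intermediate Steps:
n(d, o) = -12 + 2*d (n(d, o) = -2*(6 - d) = -12 + 2*d)
T = 8 (T = (-5 + 3)*(-4) = -2*(-4) = 8)
(n(M, (-6 + 4)/(2 + 1)) + T)² = ((-12 + 2*(-3)) + 8)² = ((-12 - 6) + 8)² = (-18 + 8)² = (-10)² = 100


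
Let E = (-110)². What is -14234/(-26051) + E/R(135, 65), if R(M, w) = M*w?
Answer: 17604818/9143901 ≈ 1.9253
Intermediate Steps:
E = 12100
-14234/(-26051) + E/R(135, 65) = -14234/(-26051) + 12100/((135*65)) = -14234*(-1/26051) + 12100/8775 = 14234/26051 + 12100*(1/8775) = 14234/26051 + 484/351 = 17604818/9143901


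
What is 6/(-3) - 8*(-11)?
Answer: 86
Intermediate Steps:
6/(-3) - 8*(-11) = 6*(-1/3) + 88 = -2 + 88 = 86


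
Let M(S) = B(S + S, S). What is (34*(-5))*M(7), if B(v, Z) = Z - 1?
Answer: -1020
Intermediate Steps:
B(v, Z) = -1 + Z
M(S) = -1 + S
(34*(-5))*M(7) = (34*(-5))*(-1 + 7) = -170*6 = -1020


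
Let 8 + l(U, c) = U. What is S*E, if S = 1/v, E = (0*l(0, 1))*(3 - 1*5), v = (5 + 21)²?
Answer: 0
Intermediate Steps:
l(U, c) = -8 + U
v = 676 (v = 26² = 676)
E = 0 (E = (0*(-8 + 0))*(3 - 1*5) = (0*(-8))*(3 - 5) = 0*(-2) = 0)
S = 1/676 ≈ 0.0014793
S*E = (1/676)*0 = 0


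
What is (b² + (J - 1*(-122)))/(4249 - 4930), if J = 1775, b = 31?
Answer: -2858/681 ≈ -4.1968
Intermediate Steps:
(b² + (J - 1*(-122)))/(4249 - 4930) = (31² + (1775 - 1*(-122)))/(4249 - 4930) = (961 + (1775 + 122))/(-681) = (961 + 1897)*(-1/681) = 2858*(-1/681) = -2858/681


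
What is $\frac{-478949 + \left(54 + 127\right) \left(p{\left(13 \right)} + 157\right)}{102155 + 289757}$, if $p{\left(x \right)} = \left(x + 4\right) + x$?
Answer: $- \frac{222551}{195956} \approx -1.1357$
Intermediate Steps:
$p{\left(x \right)} = 4 + 2 x$ ($p{\left(x \right)} = \left(4 + x\right) + x = 4 + 2 x$)
$\frac{-478949 + \left(54 + 127\right) \left(p{\left(13 \right)} + 157\right)}{102155 + 289757} = \frac{-478949 + \left(54 + 127\right) \left(\left(4 + 2 \cdot 13\right) + 157\right)}{102155 + 289757} = \frac{-478949 + 181 \left(\left(4 + 26\right) + 157\right)}{391912} = \left(-478949 + 181 \left(30 + 157\right)\right) \frac{1}{391912} = \left(-478949 + 181 \cdot 187\right) \frac{1}{391912} = \left(-478949 + 33847\right) \frac{1}{391912} = \left(-445102\right) \frac{1}{391912} = - \frac{222551}{195956}$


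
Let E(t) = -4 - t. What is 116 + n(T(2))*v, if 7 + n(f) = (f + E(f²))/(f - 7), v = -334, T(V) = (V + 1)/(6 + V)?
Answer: 480001/212 ≈ 2264.2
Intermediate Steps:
T(V) = (1 + V)/(6 + V)
n(f) = -7 + (-4 + f - f²)/(-7 + f) (n(f) = -7 + (f + (-4 - f²))/(f - 7) = -7 + (-4 + f - f²)/(-7 + f))
116 + n(T(2))*v = 116 + ((45 - ((1 + 2)/(6 + 2))² - 6*(1 + 2)/(6 + 2))/(-7 + (1 + 2)/(6 + 2)))*(-334) = 116 + ((45 - (3/8)² - 6*3/8)/(-7 + 3/8))*(-334) = 116 + ((45 - 1*9/64 - 9/4)/(-53/8))*(-334) = 116 - 8*(45 - 9/64 - 9/4)/53*(-334) = 116 - 8/53*2727/64*(-334) = 116 - 2727/424*(-334) = 116 + 455409/212 = 480001/212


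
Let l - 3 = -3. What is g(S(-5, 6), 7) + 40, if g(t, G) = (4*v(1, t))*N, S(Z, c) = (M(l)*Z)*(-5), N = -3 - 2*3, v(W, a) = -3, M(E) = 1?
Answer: 148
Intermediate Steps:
l = 0 (l = 3 - 3 = 0)
N = -9 (N = -3 - 6 = -9)
S(Z, c) = -5*Z (S(Z, c) = (1*Z)*(-5) = Z*(-5) = -5*Z)
g(t, G) = 108 (g(t, G) = (4*(-3))*(-9) = -12*(-9) = 108)
g(S(-5, 6), 7) + 40 = 108 + 40 = 148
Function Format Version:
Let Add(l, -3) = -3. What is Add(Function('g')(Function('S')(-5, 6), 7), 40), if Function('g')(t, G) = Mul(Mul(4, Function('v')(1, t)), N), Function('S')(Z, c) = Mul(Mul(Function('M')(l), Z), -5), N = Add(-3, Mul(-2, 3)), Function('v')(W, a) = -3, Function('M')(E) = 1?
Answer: 148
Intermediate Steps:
l = 0 (l = Add(3, -3) = 0)
N = -9 (N = Add(-3, -6) = -9)
Function('S')(Z, c) = Mul(-5, Z) (Function('S')(Z, c) = Mul(Mul(1, Z), -5) = Mul(Z, -5) = Mul(-5, Z))
Function('g')(t, G) = 108 (Function('g')(t, G) = Mul(Mul(4, -3), -9) = Mul(-12, -9) = 108)
Add(Function('g')(Function('S')(-5, 6), 7), 40) = Add(108, 40) = 148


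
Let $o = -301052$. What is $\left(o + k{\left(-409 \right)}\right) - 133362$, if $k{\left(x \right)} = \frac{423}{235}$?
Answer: $- \frac{2172061}{5} \approx -4.3441 \cdot 10^{5}$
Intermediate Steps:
$k{\left(x \right)} = \frac{9}{5}$ ($k{\left(x \right)} = 423 \cdot \frac{1}{235} = \frac{9}{5}$)
$\left(o + k{\left(-409 \right)}\right) - 133362 = \left(-301052 + \frac{9}{5}\right) - 133362 = - \frac{1505251}{5} - 133362 = - \frac{2172061}{5}$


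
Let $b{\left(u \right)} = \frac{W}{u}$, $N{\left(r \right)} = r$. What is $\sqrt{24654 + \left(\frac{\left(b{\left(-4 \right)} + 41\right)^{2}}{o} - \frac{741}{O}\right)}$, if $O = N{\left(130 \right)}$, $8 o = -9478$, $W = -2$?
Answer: $\frac{\sqrt{55352185687330}}{47390} \approx 156.99$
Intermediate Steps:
$b{\left(u \right)} = - \frac{2}{u}$
$o = - \frac{4739}{4}$ ($o = \frac{1}{8} \left(-9478\right) = - \frac{4739}{4} \approx -1184.8$)
$O = 130$
$\sqrt{24654 + \left(\frac{\left(b{\left(-4 \right)} + 41\right)^{2}}{o} - \frac{741}{O}\right)} = \sqrt{24654 - \left(\frac{57}{10} - \frac{\left(- \frac{2}{-4} + 41\right)^{2}}{- \frac{4739}{4}}\right)} = \sqrt{24654 - \left(\frac{57}{10} - \left(\left(-2\right) \left(- \frac{1}{4}\right) + 41\right)^{2} \left(- \frac{4}{4739}\right)\right)} = \sqrt{24654 - \left(\frac{57}{10} - \left(\frac{1}{2} + 41\right)^{2} \left(- \frac{4}{4739}\right)\right)} = \sqrt{24654 - \left(\frac{57}{10} - \left(\frac{83}{2}\right)^{2} \left(- \frac{4}{4739}\right)\right)} = \sqrt{24654 + \left(\frac{6889}{4} \left(- \frac{4}{4739}\right) - \frac{57}{10}\right)} = \sqrt{24654 - \frac{339013}{47390}} = \sqrt{\frac{1168014047}{47390}} = \frac{\sqrt{55352185687330}}{47390}$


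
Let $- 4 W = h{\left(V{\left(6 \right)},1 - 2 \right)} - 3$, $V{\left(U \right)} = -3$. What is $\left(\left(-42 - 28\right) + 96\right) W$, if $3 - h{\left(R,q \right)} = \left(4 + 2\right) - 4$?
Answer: $13$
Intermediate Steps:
$h{\left(R,q \right)} = 1$ ($h{\left(R,q \right)} = 3 - \left(\left(4 + 2\right) - 4\right) = 3 - \left(6 - 4\right) = 3 - 2 = 1$)
$W = \frac{1}{2}$ ($W = - \frac{1 - 3}{4} = \left(- \frac{1}{4}\right) \left(-2\right) = \frac{1}{2} \approx 0.5$)
$\left(\left(-42 - 28\right) + 96\right) W = \left(\left(-42 - 28\right) + 96\right) \frac{1}{2} = \left(-70 + 96\right) \frac{1}{2} = 26 \cdot \frac{1}{2} = 13$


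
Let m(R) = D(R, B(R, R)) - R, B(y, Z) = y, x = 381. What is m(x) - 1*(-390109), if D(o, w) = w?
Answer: 390109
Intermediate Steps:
m(R) = 0 (m(R) = R - R = 0)
m(x) - 1*(-390109) = 0 - 1*(-390109) = 0 + 390109 = 390109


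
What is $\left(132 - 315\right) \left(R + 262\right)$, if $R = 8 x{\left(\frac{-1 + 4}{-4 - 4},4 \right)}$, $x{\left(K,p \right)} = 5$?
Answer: $-55266$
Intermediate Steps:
$R = 40$ ($R = 8 \cdot 5 = 40$)
$\left(132 - 315\right) \left(R + 262\right) = \left(132 - 315\right) \left(40 + 262\right) = \left(-183\right) 302 = -55266$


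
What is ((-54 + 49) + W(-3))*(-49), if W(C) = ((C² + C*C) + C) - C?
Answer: -637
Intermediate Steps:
W(C) = 2*C² (W(C) = ((C² + C²) + C) - C = (2*C² + C) - C = (C + 2*C²) - C = 2*C²)
((-54 + 49) + W(-3))*(-49) = ((-54 + 49) + 2*(-3)²)*(-49) = (-5 + 2*9)*(-49) = (-5 + 18)*(-49) = 13*(-49) = -637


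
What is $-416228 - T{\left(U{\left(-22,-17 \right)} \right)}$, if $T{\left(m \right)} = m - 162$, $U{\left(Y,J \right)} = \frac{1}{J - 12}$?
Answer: $- \frac{12065913}{29} \approx -4.1607 \cdot 10^{5}$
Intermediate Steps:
$U{\left(Y,J \right)} = \frac{1}{-12 + J}$
$T{\left(m \right)} = -162 + m$
$-416228 - T{\left(U{\left(-22,-17 \right)} \right)} = -416228 - \left(-162 + \frac{1}{-12 - 17}\right) = -416228 - \left(-162 + \frac{1}{-29}\right) = -416228 - \left(-162 - \frac{1}{29}\right) = -416228 - - \frac{4699}{29} = -416228 + \frac{4699}{29} = - \frac{12065913}{29}$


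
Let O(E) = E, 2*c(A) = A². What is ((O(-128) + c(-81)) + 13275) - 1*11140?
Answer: 10575/2 ≈ 5287.5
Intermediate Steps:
c(A) = A²/2
((O(-128) + c(-81)) + 13275) - 1*11140 = ((-128 + (½)*(-81)²) + 13275) - 1*11140 = ((-128 + (½)*6561) + 13275) - 11140 = ((-128 + 6561/2) + 13275) - 11140 = (6305/2 + 13275) - 11140 = 32855/2 - 11140 = 10575/2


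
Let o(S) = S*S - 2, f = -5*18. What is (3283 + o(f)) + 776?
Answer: 12157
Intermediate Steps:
f = -90
o(S) = -2 + S² (o(S) = S² - 2 = -2 + S²)
(3283 + o(f)) + 776 = (3283 + (-2 + (-90)²)) + 776 = (3283 + (-2 + 8100)) + 776 = (3283 + 8098) + 776 = 11381 + 776 = 12157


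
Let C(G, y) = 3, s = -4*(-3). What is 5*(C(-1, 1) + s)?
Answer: 75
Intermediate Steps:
s = 12
5*(C(-1, 1) + s) = 5*(3 + 12) = 5*15 = 75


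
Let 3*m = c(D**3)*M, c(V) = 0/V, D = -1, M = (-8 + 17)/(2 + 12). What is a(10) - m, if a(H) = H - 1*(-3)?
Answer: 13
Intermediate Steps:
M = 9/14 ≈ 0.64286
a(H) = 3 + H (a(H) = H + 3 = 3 + H)
c(V) = 0
m = 0 (m = (0*(9/14))/3 = (1/3)*0 = 0)
a(10) - m = (3 + 10) - 1*0 = 13 + 0 = 13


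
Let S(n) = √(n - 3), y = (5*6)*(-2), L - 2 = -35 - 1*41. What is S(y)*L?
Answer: -222*I*√7 ≈ -587.36*I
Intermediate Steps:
L = -74 (L = 2 + (-35 - 1*41) = 2 + (-35 - 41) = 2 - 76 = -74)
y = -60 (y = 30*(-2) = -60)
S(n) = √(-3 + n)
S(y)*L = √(-3 - 60)*(-74) = √(-63)*(-74) = (3*I*√7)*(-74) = -222*I*√7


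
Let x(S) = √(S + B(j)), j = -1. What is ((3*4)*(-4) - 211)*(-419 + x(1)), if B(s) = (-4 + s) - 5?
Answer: 108521 - 777*I ≈ 1.0852e+5 - 777.0*I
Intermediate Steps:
B(s) = -9 + s
x(S) = √(-10 + S) (x(S) = √(S + (-9 - 1)) = √(S - 10) = √(-10 + S))
((3*4)*(-4) - 211)*(-419 + x(1)) = ((3*4)*(-4) - 211)*(-419 + √(-10 + 1)) = (12*(-4) - 211)*(-419 + √(-9)) = (-48 - 211)*(-419 + 3*I) = -259*(-419 + 3*I) = 108521 - 777*I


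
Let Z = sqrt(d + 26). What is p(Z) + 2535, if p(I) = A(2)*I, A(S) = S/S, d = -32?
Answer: 2535 + I*sqrt(6) ≈ 2535.0 + 2.4495*I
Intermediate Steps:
A(S) = 1
Z = I*sqrt(6) (Z = sqrt(-32 + 26) = sqrt(-6) = I*sqrt(6) ≈ 2.4495*I)
p(I) = I (p(I) = 1*I = I)
p(Z) + 2535 = I*sqrt(6) + 2535 = 2535 + I*sqrt(6)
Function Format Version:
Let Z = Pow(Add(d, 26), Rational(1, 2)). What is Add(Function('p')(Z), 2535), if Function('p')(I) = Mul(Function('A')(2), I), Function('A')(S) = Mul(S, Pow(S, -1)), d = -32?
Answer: Add(2535, Mul(I, Pow(6, Rational(1, 2)))) ≈ Add(2535.0, Mul(2.4495, I))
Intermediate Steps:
Function('A')(S) = 1
Z = Mul(I, Pow(6, Rational(1, 2))) (Z = Pow(Add(-32, 26), Rational(1, 2)) = Pow(-6, Rational(1, 2)) = Mul(I, Pow(6, Rational(1, 2))) ≈ Mul(2.4495, I))
Function('p')(I) = I (Function('p')(I) = Mul(1, I) = I)
Add(Function('p')(Z), 2535) = Add(Mul(I, Pow(6, Rational(1, 2))), 2535) = Add(2535, Mul(I, Pow(6, Rational(1, 2))))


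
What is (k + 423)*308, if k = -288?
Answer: 41580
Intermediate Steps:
(k + 423)*308 = (-288 + 423)*308 = 135*308 = 41580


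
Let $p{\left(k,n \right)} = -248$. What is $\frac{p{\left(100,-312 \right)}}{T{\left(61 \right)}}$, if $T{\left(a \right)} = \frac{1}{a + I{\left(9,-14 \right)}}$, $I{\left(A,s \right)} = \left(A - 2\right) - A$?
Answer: $-14632$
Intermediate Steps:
$I{\left(A,s \right)} = -2$ ($I{\left(A,s \right)} = \left(-2 + A\right) - A = -2$)
$T{\left(a \right)} = \frac{1}{-2 + a}$ ($T{\left(a \right)} = \frac{1}{a - 2} = \frac{1}{-2 + a}$)
$\frac{p{\left(100,-312 \right)}}{T{\left(61 \right)}} = - \frac{248}{\frac{1}{-2 + 61}} = - \frac{248}{\frac{1}{59}} = - 248 \frac{1}{\frac{1}{59}} = \left(-248\right) 59 = -14632$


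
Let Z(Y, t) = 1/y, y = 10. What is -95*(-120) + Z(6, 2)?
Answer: 114001/10 ≈ 11400.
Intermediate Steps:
Z(Y, t) = ⅒ (Z(Y, t) = 1/10 = ⅒)
-95*(-120) + Z(6, 2) = -95*(-120) + ⅒ = 11400 + ⅒ = 114001/10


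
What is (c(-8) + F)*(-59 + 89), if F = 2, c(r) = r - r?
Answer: 60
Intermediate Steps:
c(r) = 0
(c(-8) + F)*(-59 + 89) = (0 + 2)*(-59 + 89) = 2*30 = 60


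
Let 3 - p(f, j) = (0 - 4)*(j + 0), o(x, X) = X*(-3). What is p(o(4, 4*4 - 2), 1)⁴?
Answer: 2401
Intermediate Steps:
o(x, X) = -3*X
p(f, j) = 3 + 4*j (p(f, j) = 3 - (0 - 4)*(j + 0) = 3 - (-4)*j = 3 + 4*j)
p(o(4, 4*4 - 2), 1)⁴ = (3 + 4*1)⁴ = (3 + 4)⁴ = 7⁴ = 2401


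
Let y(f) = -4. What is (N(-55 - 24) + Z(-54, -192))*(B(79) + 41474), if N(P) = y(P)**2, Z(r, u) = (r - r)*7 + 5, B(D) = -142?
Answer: 867972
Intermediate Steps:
Z(r, u) = 5 (Z(r, u) = 0*7 + 5 = 0 + 5 = 5)
N(P) = 16 (N(P) = (-4)**2 = 16)
(N(-55 - 24) + Z(-54, -192))*(B(79) + 41474) = (16 + 5)*(-142 + 41474) = 21*41332 = 867972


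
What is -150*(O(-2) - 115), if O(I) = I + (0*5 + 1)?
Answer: 17400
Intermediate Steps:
O(I) = 1 + I (O(I) = I + (0 + 1) = I + 1 = 1 + I)
-150*(O(-2) - 115) = -150*((1 - 2) - 115) = -150*(-1 - 115) = -150*(-116) = 17400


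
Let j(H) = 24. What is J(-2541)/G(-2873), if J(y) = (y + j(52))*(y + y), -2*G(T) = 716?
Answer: -6395697/179 ≈ -35730.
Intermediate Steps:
G(T) = -358 (G(T) = -½*716 = -358)
J(y) = 2*y*(24 + y) (J(y) = (y + 24)*(y + y) = (24 + y)*(2*y) = 2*y*(24 + y))
J(-2541)/G(-2873) = (2*(-2541)*(24 - 2541))/(-358) = (2*(-2541)*(-2517))*(-1/358) = 12791394*(-1/358) = -6395697/179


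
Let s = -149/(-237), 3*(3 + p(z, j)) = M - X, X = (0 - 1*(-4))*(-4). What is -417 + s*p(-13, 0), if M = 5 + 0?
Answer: -98233/237 ≈ -414.49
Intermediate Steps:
X = -16 (X = (0 + 4)*(-4) = 4*(-4) = -16)
M = 5
p(z, j) = 4 (p(z, j) = -3 + (5 - 1*(-16))/3 = -3 + (5 + 16)/3 = -3 + (⅓)*21 = -3 + 7 = 4)
s = 149/237 (s = -149*(-1/237) = 149/237 ≈ 0.62869)
-417 + s*p(-13, 0) = -417 + (149/237)*4 = -417 + 596/237 = -98233/237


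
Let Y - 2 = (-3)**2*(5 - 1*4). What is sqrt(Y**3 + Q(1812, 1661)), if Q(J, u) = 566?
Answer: sqrt(1897) ≈ 43.555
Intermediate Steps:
Y = 11 (Y = 2 + (-3)**2*(5 - 1*4) = 2 + 9*(5 - 4) = 2 + 9*1 = 2 + 9 = 11)
sqrt(Y**3 + Q(1812, 1661)) = sqrt(11**3 + 566) = sqrt(1331 + 566) = sqrt(1897)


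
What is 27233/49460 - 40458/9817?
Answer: -1733706319/485548820 ≈ -3.5706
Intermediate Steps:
27233/49460 - 40458/9817 = -1733706319/485548820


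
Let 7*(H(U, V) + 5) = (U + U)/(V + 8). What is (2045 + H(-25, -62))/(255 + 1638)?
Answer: 385585/357777 ≈ 1.0777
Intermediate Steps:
H(U, V) = -5 + 2*U/(7*(8 + V)) (H(U, V) = -5 + ((U + U)/(V + 8))/7 = -5 + ((2*U)/(8 + V))/7 = -5 + (2*U/(8 + V))/7 = -5 + 2*U/(7*(8 + V)))
(2045 + H(-25, -62))/(255 + 1638) = (2045 + (-280 - 35*(-62) + 2*(-25))/(7*(8 - 62)))/(255 + 1638) = (2045 + (⅐)*(-280 + 2170 - 50)/(-54))/1893 = (2045 + (⅐)*(-1/54)*1840)*(1/1893) = (2045 - 920/189)*(1/1893) = (385585/189)*(1/1893) = 385585/357777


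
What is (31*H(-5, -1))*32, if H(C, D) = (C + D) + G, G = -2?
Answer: -7936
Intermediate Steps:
H(C, D) = -2 + C + D (H(C, D) = (C + D) - 2 = -2 + C + D)
(31*H(-5, -1))*32 = (31*(-2 - 5 - 1))*32 = (31*(-8))*32 = -248*32 = -7936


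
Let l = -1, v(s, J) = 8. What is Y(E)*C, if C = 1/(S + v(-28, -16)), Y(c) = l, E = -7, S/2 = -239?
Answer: 1/470 ≈ 0.0021277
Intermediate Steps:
S = -478 (S = 2*(-239) = -478)
Y(c) = -1
C = -1/470 (C = 1/(-478 + 8) = 1/(-470) = -1/470 ≈ -0.0021277)
Y(E)*C = -1*(-1/470) = 1/470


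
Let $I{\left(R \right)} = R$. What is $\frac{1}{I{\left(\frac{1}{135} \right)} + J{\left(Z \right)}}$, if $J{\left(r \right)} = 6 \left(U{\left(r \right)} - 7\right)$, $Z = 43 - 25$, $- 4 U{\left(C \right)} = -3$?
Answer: $- \frac{270}{10123} \approx -0.026672$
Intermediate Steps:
$U{\left(C \right)} = \frac{3}{4}$ ($U{\left(C \right)} = \left(- \frac{1}{4}\right) \left(-3\right) = \frac{3}{4}$)
$Z = 18$
$J{\left(r \right)} = - \frac{75}{2}$ ($J{\left(r \right)} = 6 \left(\frac{3}{4} - 7\right) = 6 \left(- \frac{25}{4}\right) = - \frac{75}{2}$)
$\frac{1}{I{\left(\frac{1}{135} \right)} + J{\left(Z \right)}} = \frac{1}{\frac{1}{135} - \frac{75}{2}} = \frac{1}{- \frac{10123}{270}} = - \frac{270}{10123}$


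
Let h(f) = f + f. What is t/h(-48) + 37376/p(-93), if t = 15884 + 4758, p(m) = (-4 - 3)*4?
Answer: -520759/336 ≈ -1549.9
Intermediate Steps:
h(f) = 2*f
p(m) = -28 (p(m) = -7*4 = -28)
t = 20642
t/h(-48) + 37376/p(-93) = 20642/((2*(-48))) + 37376/(-28) = 20642/(-96) + 37376*(-1/28) = 20642*(-1/96) - 9344/7 = -10321/48 - 9344/7 = -520759/336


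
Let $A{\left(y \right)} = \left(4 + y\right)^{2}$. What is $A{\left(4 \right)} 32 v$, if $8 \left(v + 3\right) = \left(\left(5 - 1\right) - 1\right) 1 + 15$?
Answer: $-1536$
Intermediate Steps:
$v = - \frac{3}{4}$ ($v = -3 + \frac{\left(\left(5 - 1\right) - 1\right) 1 + 15}{8} = -3 + \frac{\left(4 - 1\right) 1 + 15}{8} = -3 + \frac{3 \cdot 1 + 15}{8} = -3 + \frac{3 + 15}{8} = -3 + \frac{1}{8} \cdot 18 = -3 + \frac{9}{4} = - \frac{3}{4} \approx -0.75$)
$A{\left(4 \right)} 32 v = \left(4 + 4\right)^{2} \cdot 32 \left(- \frac{3}{4}\right) = 8^{2} \cdot 32 \left(- \frac{3}{4}\right) = 64 \cdot 32 \left(- \frac{3}{4}\right) = 2048 \left(- \frac{3}{4}\right) = -1536$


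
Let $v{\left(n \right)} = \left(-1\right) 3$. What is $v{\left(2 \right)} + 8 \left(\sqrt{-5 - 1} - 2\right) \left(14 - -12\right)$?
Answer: $-419 + 208 i \sqrt{6} \approx -419.0 + 509.49 i$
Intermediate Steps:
$v{\left(n \right)} = -3$
$v{\left(2 \right)} + 8 \left(\sqrt{-5 - 1} - 2\right) \left(14 - -12\right) = -3 + 8 \left(\sqrt{-5 - 1} - 2\right) \left(14 - -12\right) = -3 + 8 \left(\sqrt{-6} - 2\right) \left(14 + 12\right) = -3 + 8 \left(i \sqrt{6} - 2\right) 26 = -3 + 8 \left(-2 + i \sqrt{6}\right) 26 = -3 + 8 \left(-52 + 26 i \sqrt{6}\right) = -3 - \left(416 - 208 i \sqrt{6}\right) = -419 + 208 i \sqrt{6}$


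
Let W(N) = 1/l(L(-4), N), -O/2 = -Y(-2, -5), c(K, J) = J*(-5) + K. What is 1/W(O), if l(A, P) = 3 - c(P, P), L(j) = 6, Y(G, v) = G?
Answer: -13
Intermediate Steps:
c(K, J) = K - 5*J (c(K, J) = -5*J + K = K - 5*J)
l(A, P) = 3 + 4*P (l(A, P) = 3 - (P - 5*P) = 3 - (-4)*P = 3 + 4*P)
O = -4 (O = -(-2)*(-2) = -2*2 = -4)
W(N) = 1/(3 + 4*N)
1/W(O) = 1/(1/(3 + 4*(-4))) = 1/(1/(3 - 16)) = 1/(1/(-13)) = 1/(-1/13) = -13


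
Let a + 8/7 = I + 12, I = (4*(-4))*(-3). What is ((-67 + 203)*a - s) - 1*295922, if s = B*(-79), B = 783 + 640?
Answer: -1228503/7 ≈ -1.7550e+5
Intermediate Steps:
I = 48 (I = -16*(-3) = 48)
a = 412/7 (a = -8/7 + (48 + 12) = -8/7 + 60 = 412/7 ≈ 58.857)
B = 1423
s = -112417 (s = 1423*(-79) = -112417)
((-67 + 203)*a - s) - 1*295922 = ((-67 + 203)*(412/7) - 1*(-112417)) - 1*295922 = (136*(412/7) + 112417) - 295922 = (56032/7 + 112417) - 295922 = 842951/7 - 295922 = -1228503/7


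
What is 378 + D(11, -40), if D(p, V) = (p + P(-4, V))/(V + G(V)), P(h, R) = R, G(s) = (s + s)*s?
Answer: 1194451/3160 ≈ 377.99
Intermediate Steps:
G(s) = 2*s² (G(s) = (2*s)*s = 2*s²)
D(p, V) = (V + p)/(V + 2*V²) (D(p, V) = (p + V)/(V + 2*V²) = (V + p)/(V + 2*V²))
378 + D(11, -40) = 378 + (-40 + 11)/((-40)*(1 + 2*(-40))) = 378 - 1/40*(-29)/(1 - 80) = 378 - 1/40*(-29)/(-79) = 378 - 1/40*(-1/79)*(-29) = 378 - 29/3160 = 1194451/3160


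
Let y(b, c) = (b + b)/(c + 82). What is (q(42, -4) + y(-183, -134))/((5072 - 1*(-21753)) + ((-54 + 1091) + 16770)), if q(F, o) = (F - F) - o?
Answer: 41/165776 ≈ 0.00024732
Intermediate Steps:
y(b, c) = 2*b/(82 + c) (y(b, c) = (2*b)/(82 + c) = 2*b/(82 + c))
q(F, o) = -o (q(F, o) = 0 - o = -o)
(q(42, -4) + y(-183, -134))/((5072 - 1*(-21753)) + ((-54 + 1091) + 16770)) = (-1*(-4) + 2*(-183)/(82 - 134))/((5072 - 1*(-21753)) + ((-54 + 1091) + 16770)) = (4 + 2*(-183)/(-52))/((5072 + 21753) + (1037 + 16770)) = (4 + 2*(-183)*(-1/52))/(26825 + 17807) = (4 + 183/26)/44632 = (287/26)*(1/44632) = 41/165776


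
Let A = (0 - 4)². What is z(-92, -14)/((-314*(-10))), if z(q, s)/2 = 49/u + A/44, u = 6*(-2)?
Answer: -491/207240 ≈ -0.0023692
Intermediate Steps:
u = -12
A = 16 (A = (-4)² = 16)
z(q, s) = -491/66 (z(q, s) = 2*(49/(-12) + 16/44) = 2*(49*(-1/12) + 16*(1/44)) = 2*(-49/12 + 4/11) = 2*(-491/132) = -491/66)
z(-92, -14)/((-314*(-10))) = -491/(66*((-314*(-10)))) = -491/66/3140 = -491/66*1/3140 = -491/207240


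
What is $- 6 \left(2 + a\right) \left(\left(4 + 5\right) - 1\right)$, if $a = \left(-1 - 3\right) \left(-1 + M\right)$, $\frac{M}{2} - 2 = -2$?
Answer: $-288$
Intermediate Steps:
$M = 0$ ($M = 4 + 2 \left(-2\right) = 4 - 4 = 0$)
$a = 4$ ($a = \left(-1 - 3\right) \left(-1 + 0\right) = \left(-4\right) \left(-1\right) = 4$)
$- 6 \left(2 + a\right) \left(\left(4 + 5\right) - 1\right) = - 6 \left(2 + 4\right) \left(\left(4 + 5\right) - 1\right) = \left(-6\right) 6 \left(9 - 1\right) = \left(-36\right) 8 = -288$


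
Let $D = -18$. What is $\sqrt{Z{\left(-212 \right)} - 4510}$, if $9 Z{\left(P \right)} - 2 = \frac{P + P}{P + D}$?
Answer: $\frac{4 i \sqrt{33546995}}{345} \approx 67.153 i$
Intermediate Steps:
$Z{\left(P \right)} = \frac{2}{9} + \frac{2 P}{9 \left(-18 + P\right)}$ ($Z{\left(P \right)} = \frac{2}{9} + \frac{\left(P + P\right) \frac{1}{P - 18}}{9} = \frac{2}{9} + \frac{2 P \frac{1}{-18 + P}}{9} = \frac{2}{9} + \frac{2 P}{9 \left(-18 + P\right)}$)
$\sqrt{Z{\left(-212 \right)} - 4510} = \sqrt{\frac{4 \left(-9 - 212\right)}{9 \left(-18 - 212\right)} - 4510} = \sqrt{\frac{4}{9} \frac{1}{-230} \left(-221\right) - 4510} = \sqrt{\frac{4}{9} \left(- \frac{1}{230}\right) \left(-221\right) - 4510} = \sqrt{\frac{442}{1035} - 4510} = \sqrt{- \frac{4667408}{1035}} = \frac{4 i \sqrt{33546995}}{345}$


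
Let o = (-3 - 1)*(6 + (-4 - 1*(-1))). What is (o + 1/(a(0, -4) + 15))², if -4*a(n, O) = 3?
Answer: 462400/3249 ≈ 142.32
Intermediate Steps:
a(n, O) = -¾ (a(n, O) = -¼*3 = -¾)
o = -12 (o = -4*(6 + (-4 + 1)) = -4*(6 - 3) = -4*3 = -12)
(o + 1/(a(0, -4) + 15))² = (-12 + 1/(-¾ + 15))² = (-12 + 1/(57/4))² = (-12 + 4/57)² = (-680/57)² = 462400/3249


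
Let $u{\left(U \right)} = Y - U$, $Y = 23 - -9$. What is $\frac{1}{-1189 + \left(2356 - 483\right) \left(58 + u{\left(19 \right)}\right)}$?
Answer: $\frac{1}{131794} \approx 7.5876 \cdot 10^{-6}$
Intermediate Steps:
$Y = 32$ ($Y = 23 + 9 = 32$)
$u{\left(U \right)} = 32 - U$
$\frac{1}{-1189 + \left(2356 - 483\right) \left(58 + u{\left(19 \right)}\right)} = \frac{1}{-1189 + \left(2356 - 483\right) \left(58 + \left(32 - 19\right)\right)} = \frac{1}{-1189 + 1873 \left(58 + \left(32 - 19\right)\right)} = \frac{1}{-1189 + 1873 \left(58 + 13\right)} = \frac{1}{-1189 + 1873 \cdot 71} = \frac{1}{-1189 + 132983} = \frac{1}{131794}$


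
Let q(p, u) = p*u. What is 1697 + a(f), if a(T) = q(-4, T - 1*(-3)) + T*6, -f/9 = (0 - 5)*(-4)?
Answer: 1325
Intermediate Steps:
f = -180 (f = -9*(0 - 5)*(-4) = -(-45)*(-4) = -9*20 = -180)
a(T) = -12 + 2*T (a(T) = -4*(T - 1*(-3)) + T*6 = -4*(T + 3) + 6*T = -4*(3 + T) + 6*T = (-12 - 4*T) + 6*T = -12 + 2*T)
1697 + a(f) = 1697 + (-12 + 2*(-180)) = 1697 + (-12 - 360) = 1697 - 372 = 1325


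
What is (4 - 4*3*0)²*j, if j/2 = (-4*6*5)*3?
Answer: -11520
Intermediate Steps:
j = -720 (j = 2*((-4*6*5)*3) = 2*(-24*5*3) = 2*(-120*3) = 2*(-360) = -720)
(4 - 4*3*0)²*j = (4 - 4*3*0)²*(-720) = (4 - 12*0)²*(-720) = (4 + 0)²*(-720) = 4²*(-720) = 16*(-720) = -11520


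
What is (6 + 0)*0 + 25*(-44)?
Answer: -1100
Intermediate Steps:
(6 + 0)*0 + 25*(-44) = 6*0 - 1100 = 0 - 1100 = -1100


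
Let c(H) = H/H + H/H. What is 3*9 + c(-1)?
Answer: 29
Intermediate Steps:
c(H) = 2 (c(H) = 1 + 1 = 2)
3*9 + c(-1) = 3*9 + 2 = 27 + 2 = 29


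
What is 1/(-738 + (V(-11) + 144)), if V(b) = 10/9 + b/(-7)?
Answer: -63/37253 ≈ -0.0016911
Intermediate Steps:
V(b) = 10/9 - b/7 (V(b) = 10*(⅑) + b*(-⅐) = 10/9 - b/7)
1/(-738 + (V(-11) + 144)) = 1/(-738 + ((10/9 - ⅐*(-11)) + 144)) = 1/(-738 + ((10/9 + 11/7) + 144)) = 1/(-738 + (169/63 + 144)) = 1/(-738 + 9241/63) = 1/(-37253/63) = -63/37253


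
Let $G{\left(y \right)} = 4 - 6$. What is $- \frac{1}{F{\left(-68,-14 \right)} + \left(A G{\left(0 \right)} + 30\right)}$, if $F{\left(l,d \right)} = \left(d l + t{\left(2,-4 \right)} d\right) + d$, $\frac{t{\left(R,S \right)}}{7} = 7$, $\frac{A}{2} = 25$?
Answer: $- \frac{1}{182} \approx -0.0054945$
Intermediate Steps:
$A = 50$ ($A = 2 \cdot 25 = 50$)
$t{\left(R,S \right)} = 49$ ($t{\left(R,S \right)} = 7 \cdot 7 = 49$)
$G{\left(y \right)} = -2$ ($G{\left(y \right)} = 4 - 6 = -2$)
$F{\left(l,d \right)} = 50 d + d l$ ($F{\left(l,d \right)} = \left(d l + 49 d\right) + d = \left(49 d + d l\right) + d = 50 d + d l$)
$- \frac{1}{F{\left(-68,-14 \right)} + \left(A G{\left(0 \right)} + 30\right)} = - \frac{1}{- 14 \left(50 - 68\right) + \left(50 \left(-2\right) + 30\right)} = - \frac{1}{\left(-14\right) \left(-18\right) + \left(-100 + 30\right)} = - \frac{1}{252 - 70} = - \frac{1}{182}$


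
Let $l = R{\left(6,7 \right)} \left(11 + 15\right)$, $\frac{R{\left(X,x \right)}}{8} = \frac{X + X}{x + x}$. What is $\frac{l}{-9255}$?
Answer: $- \frac{416}{21595} \approx -0.019264$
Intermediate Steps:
$R{\left(X,x \right)} = \frac{8 X}{x}$ ($R{\left(X,x \right)} = 8 \frac{X + X}{x + x} = 8 \frac{2 X}{2 x} = 8 \cdot 2 X \frac{1}{2 x} = 8 \frac{X}{x} = \frac{8 X}{x}$)
$l = \frac{1248}{7}$ ($l = 8 \cdot 6 \cdot \frac{1}{7} \left(11 + 15\right) = 8 \cdot 6 \cdot \frac{1}{7} \cdot 26 = \frac{48}{7} \cdot 26 = \frac{1248}{7} \approx 178.29$)
$\frac{l}{-9255} = \frac{1248}{7 \left(-9255\right)} = \frac{1248}{7} \left(- \frac{1}{9255}\right) = - \frac{416}{21595}$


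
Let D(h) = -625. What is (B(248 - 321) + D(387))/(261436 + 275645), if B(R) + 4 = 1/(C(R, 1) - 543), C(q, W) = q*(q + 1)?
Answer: -2964476/2531262753 ≈ -0.0011711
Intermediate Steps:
C(q, W) = q*(1 + q)
B(R) = -4 + 1/(-543 + R*(1 + R)) (B(R) = -4 + 1/(R*(1 + R) - 543) = -4 + 1/(-543 + R*(1 + R)))
(B(248 - 321) + D(387))/(261436 + 275645) = ((2173 - 4*(248 - 321)*(1 + (248 - 321)))/(-543 + (248 - 321)*(1 + (248 - 321))) - 625)/(261436 + 275645) = ((2173 - 4*(-73)*(1 - 73))/(-543 - 73*(1 - 73)) - 625)/537081 = ((2173 - 4*(-73)*(-72))/(-543 - 73*(-72)) - 625)*(1/537081) = ((2173 - 21024)/(-543 + 5256) - 625)*(1/537081) = (-18851/4713 - 625)*(1/537081) = -2964476/4713*1/537081 = -2964476/2531262753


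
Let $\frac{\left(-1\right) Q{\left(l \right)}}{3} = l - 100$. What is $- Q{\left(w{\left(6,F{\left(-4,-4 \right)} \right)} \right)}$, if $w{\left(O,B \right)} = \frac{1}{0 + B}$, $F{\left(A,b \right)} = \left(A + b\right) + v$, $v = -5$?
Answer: $- \frac{3903}{13} \approx -300.23$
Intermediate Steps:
$F{\left(A,b \right)} = -5 + A + b$ ($F{\left(A,b \right)} = \left(A + b\right) - 5 = -5 + A + b$)
$w{\left(O,B \right)} = \frac{1}{B}$
$Q{\left(l \right)} = 300 - 3 l$ ($Q{\left(l \right)} = - 3 \left(l - 100\right) = - 3 \left(-100 + l\right) = 300 - 3 l$)
$- Q{\left(w{\left(6,F{\left(-4,-4 \right)} \right)} \right)} = - (300 - \frac{3}{-5 - 4 - 4}) = - (300 - \frac{3}{-13}) = - (300 - - \frac{3}{13}) = - (300 + \frac{3}{13}) = \left(-1\right) \frac{3903}{13} = - \frac{3903}{13}$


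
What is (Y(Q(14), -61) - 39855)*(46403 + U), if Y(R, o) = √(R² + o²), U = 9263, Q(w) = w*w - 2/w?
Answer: -2218568430 + 55666*√2061970/7 ≈ -2.2072e+9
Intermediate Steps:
Q(w) = w² - 2/w
(Y(Q(14), -61) - 39855)*(46403 + U) = (√(((-2 + 14³)/14)² + (-61)²) - 39855)*(46403 + 9263) = (√(((-2 + 2744)/14)² + 3721) - 39855)*55666 = (√(((1/14)*2742)² + 3721) - 39855)*55666 = (√((1371/7)² + 3721) - 39855)*55666 = (√(1879641/49 + 3721) - 39855)*55666 = (√(2061970/49) - 39855)*55666 = (√2061970/7 - 39855)*55666 = (-39855 + √2061970/7)*55666 = -2218568430 + 55666*√2061970/7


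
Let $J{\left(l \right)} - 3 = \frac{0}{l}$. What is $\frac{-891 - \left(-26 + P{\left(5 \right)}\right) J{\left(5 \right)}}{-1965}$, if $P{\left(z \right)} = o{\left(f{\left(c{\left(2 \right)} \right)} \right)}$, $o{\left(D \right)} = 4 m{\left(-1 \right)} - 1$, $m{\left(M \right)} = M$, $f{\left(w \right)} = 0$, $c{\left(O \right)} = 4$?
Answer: $\frac{266}{655} \approx 0.40611$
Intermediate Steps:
$J{\left(l \right)} = 3$ ($J{\left(l \right)} = 3 + \frac{0}{l} = 3 + 0 = 3$)
$o{\left(D \right)} = -5$ ($o{\left(D \right)} = 4 \left(-1\right) - 1 = -4 - 1 = -5$)
$P{\left(z \right)} = -5$
$\frac{-891 - \left(-26 + P{\left(5 \right)}\right) J{\left(5 \right)}}{-1965} = \frac{-891 - \left(-26 - 5\right) 3}{-1965} = \left(-891 - \left(-31\right) 3\right) \left(- \frac{1}{1965}\right) = \left(-891 - -93\right) \left(- \frac{1}{1965}\right) = \left(-891 + 93\right) \left(- \frac{1}{1965}\right) = \left(-798\right) \left(- \frac{1}{1965}\right) = \frac{266}{655}$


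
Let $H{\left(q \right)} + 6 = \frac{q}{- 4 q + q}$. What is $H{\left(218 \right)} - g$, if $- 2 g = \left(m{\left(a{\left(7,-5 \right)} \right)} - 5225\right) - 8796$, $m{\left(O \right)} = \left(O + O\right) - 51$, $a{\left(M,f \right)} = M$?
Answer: $- \frac{21106}{3} \approx -7035.3$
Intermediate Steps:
$m{\left(O \right)} = -51 + 2 O$ ($m{\left(O \right)} = 2 O - 51 = -51 + 2 O$)
$g = 7029$ ($g = - \frac{\left(\left(-51 + 2 \cdot 7\right) - 5225\right) - 8796}{2} = - \frac{\left(\left(-51 + 14\right) - 5225\right) - 8796}{2} = - \frac{\left(-37 - 5225\right) - 8796}{2} = - \frac{-5262 - 8796}{2} = \left(- \frac{1}{2}\right) \left(-14058\right) = 7029$)
$H{\left(q \right)} = - \frac{19}{3}$ ($H{\left(q \right)} = -6 + \frac{q}{- 4 q + q} = -6 + \frac{q}{\left(-3\right) q} = -6 + q \left(- \frac{1}{3 q}\right) = -6 - \frac{1}{3} = - \frac{19}{3}$)
$H{\left(218 \right)} - g = - \frac{19}{3} - 7029 = - \frac{21106}{3}$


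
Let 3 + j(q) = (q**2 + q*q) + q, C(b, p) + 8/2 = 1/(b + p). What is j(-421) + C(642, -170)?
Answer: 167113489/472 ≈ 3.5405e+5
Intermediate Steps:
C(b, p) = -4 + 1/(b + p)
j(q) = -3 + q + 2*q**2 (j(q) = -3 + ((q**2 + q*q) + q) = -3 + ((q**2 + q**2) + q) = -3 + (2*q**2 + q) = -3 + (q + 2*q**2) = -3 + q + 2*q**2)
j(-421) + C(642, -170) = (-3 - 421 + 2*(-421)**2) + (1 - 4*642 - 4*(-170))/(642 - 170) = (-3 - 421 + 2*177241) + (1 - 2568 + 680)/472 = (-3 - 421 + 354482) + (1/472)*(-1887) = 354058 - 1887/472 = 167113489/472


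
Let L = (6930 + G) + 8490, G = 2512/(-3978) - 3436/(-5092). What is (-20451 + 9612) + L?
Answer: 11599187920/2531997 ≈ 4581.0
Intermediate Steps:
G = 109663/2531997 (G = 2512*(-1/3978) - 3436*(-1/5092) = -1256/1989 + 859/1273 = 109663/2531997 ≈ 0.043311)
L = 39043503403/2531997 (L = (6930 + 109663/2531997) + 8490 = 17546848873/2531997 + 8490 = 39043503403/2531997 ≈ 15420.)
(-20451 + 9612) + L = (-20451 + 9612) + 39043503403/2531997 = -10839 + 39043503403/2531997 = 11599187920/2531997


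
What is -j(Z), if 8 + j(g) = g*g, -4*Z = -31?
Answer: -833/16 ≈ -52.063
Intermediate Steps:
Z = 31/4 (Z = -1/4*(-31) = 31/4 ≈ 7.7500)
j(g) = -8 + g**2 (j(g) = -8 + g*g = -8 + g**2)
-j(Z) = -(-8 + (31/4)**2) = -(-8 + 961/16) = -1*833/16 = -833/16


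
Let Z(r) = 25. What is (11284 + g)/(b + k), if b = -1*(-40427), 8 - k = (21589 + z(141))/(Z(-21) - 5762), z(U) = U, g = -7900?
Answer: 19414008/231997325 ≈ 0.083682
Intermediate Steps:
k = 67626/5737 (k = 8 - (21589 + 141)/(25 - 5762) = 8 - 21730/(-5737) = 8 - 21730*(-1)/5737 = 8 - 1*(-21730/5737) = 8 + 21730/5737 = 67626/5737 ≈ 11.788)
b = 40427
(11284 + g)/(b + k) = (11284 - 7900)/(40427 + 67626/5737) = 3384/(231997325/5737) = 3384*(5737/231997325) = 19414008/231997325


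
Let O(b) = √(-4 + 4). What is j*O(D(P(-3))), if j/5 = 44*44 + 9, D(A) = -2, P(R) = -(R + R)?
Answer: 0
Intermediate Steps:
P(R) = -2*R
O(b) = 0 (O(b) = √0 = 0)
j = 9725 (j = 5*(44*44 + 9) = 5*(1936 + 9) = 5*1945 = 9725)
j*O(D(P(-3))) = 9725*0 = 0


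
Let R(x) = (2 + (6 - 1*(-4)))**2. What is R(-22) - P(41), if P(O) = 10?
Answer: 134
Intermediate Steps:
R(x) = 144 (R(x) = (2 + (6 + 4))**2 = (2 + 10)**2 = 12**2 = 144)
R(-22) - P(41) = 144 - 1*10 = 144 - 10 = 134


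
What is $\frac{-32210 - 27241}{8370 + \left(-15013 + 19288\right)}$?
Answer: $- \frac{19817}{4215} \approx -4.7015$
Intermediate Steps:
$\frac{-32210 - 27241}{8370 + \left(-15013 + 19288\right)} = - \frac{59451}{8370 + 4275} = - \frac{59451}{12645} = \left(-59451\right) \frac{1}{12645} = - \frac{19817}{4215}$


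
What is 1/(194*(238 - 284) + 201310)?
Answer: 1/192386 ≈ 5.1979e-6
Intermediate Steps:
1/(194*(238 - 284) + 201310) = 1/(194*(-46) + 201310) = 1/(-8924 + 201310) = 1/192386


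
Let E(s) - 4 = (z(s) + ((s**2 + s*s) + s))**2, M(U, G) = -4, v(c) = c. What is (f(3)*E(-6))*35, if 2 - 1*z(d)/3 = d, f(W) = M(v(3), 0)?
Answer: -1134560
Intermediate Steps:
f(W) = -4
z(d) = 6 - 3*d
E(s) = 4 + (6 - 2*s + 2*s**2)**2 (E(s) = 4 + ((6 - 3*s) + ((s**2 + s*s) + s))**2 = 4 + ((6 - 3*s) + ((s**2 + s**2) + s))**2 = 4 + ((6 - 3*s) + (2*s**2 + s))**2 = 4 + ((6 - 3*s) + (s + 2*s**2))**2 = 4 + (6 - 2*s + 2*s**2)**2)
(f(3)*E(-6))*35 = -4*(4 + 4*(3 + (-6)**2 - 1*(-6))**2)*35 = -4*(4 + 4*(3 + 36 + 6)**2)*35 = -4*(4 + 4*45**2)*35 = -4*(4 + 4*2025)*35 = -4*(4 + 8100)*35 = -4*8104*35 = -32416*35 = -1134560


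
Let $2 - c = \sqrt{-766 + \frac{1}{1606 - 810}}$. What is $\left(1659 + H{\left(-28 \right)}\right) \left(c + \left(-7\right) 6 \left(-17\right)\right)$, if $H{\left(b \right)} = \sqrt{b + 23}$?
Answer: $\frac{\left(1659 + i \sqrt{5}\right) \left(284968 - i \sqrt{121337265}\right)}{398} \approx 1.1879 \cdot 10^{6} - 44315.0 i$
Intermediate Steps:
$H{\left(b \right)} = \sqrt{23 + b}$
$c = 2 - \frac{i \sqrt{121337265}}{398}$ ($c = 2 - \sqrt{-766 + \frac{1}{1606 - 810}} = 2 - \sqrt{-766 + \frac{1}{796}} = 2 - \sqrt{- \frac{609735}{796}} = 2 - \frac{i \sqrt{121337265}}{398} \approx 2.0 - 27.677 i$)
$\left(1659 + H{\left(-28 \right)}\right) \left(c + \left(-7\right) 6 \left(-17\right)\right) = \left(1659 + \sqrt{23 - 28}\right) \left(\left(2 - \frac{i \sqrt{121337265}}{398}\right) + \left(-7\right) 6 \left(-17\right)\right) = \left(1659 + \sqrt{-5}\right) \left(\left(2 - \frac{i \sqrt{121337265}}{398}\right) - -714\right) = \left(1659 + i \sqrt{5}\right) \left(\left(2 - \frac{i \sqrt{121337265}}{398}\right) + 714\right) = \left(1659 + i \sqrt{5}\right) \left(716 - \frac{i \sqrt{121337265}}{398}\right) = \left(716 - \frac{i \sqrt{121337265}}{398}\right) \left(1659 + i \sqrt{5}\right)$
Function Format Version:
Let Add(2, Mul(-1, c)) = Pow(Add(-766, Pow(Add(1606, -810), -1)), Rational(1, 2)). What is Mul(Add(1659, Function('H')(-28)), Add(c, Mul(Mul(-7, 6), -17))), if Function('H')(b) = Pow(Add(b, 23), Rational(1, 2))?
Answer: Mul(Rational(1, 398), Add(1659, Mul(I, Pow(5, Rational(1, 2)))), Add(284968, Mul(-1, I, Pow(121337265, Rational(1, 2))))) ≈ Add(1.1879e+6, Mul(-44315., I))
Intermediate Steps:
Function('H')(b) = Pow(Add(23, b), Rational(1, 2))
c = Add(2, Mul(Rational(-1, 398), I, Pow(121337265, Rational(1, 2)))) (c = Add(2, Mul(-1, Pow(Add(-766, Pow(Add(1606, -810), -1)), Rational(1, 2)))) = Add(2, Mul(-1, Pow(Add(-766, Pow(796, -1)), Rational(1, 2)))) = Add(2, Mul(-1, Pow(Add(-766, Rational(1, 796)), Rational(1, 2)))) = Add(2, Mul(-1, Pow(Rational(-609735, 796), Rational(1, 2)))) = Add(2, Mul(-1, Mul(Rational(1, 398), I, Pow(121337265, Rational(1, 2))))) = Add(2, Mul(Rational(-1, 398), I, Pow(121337265, Rational(1, 2)))) ≈ Add(2.0000, Mul(-27.677, I)))
Mul(Add(1659, Function('H')(-28)), Add(c, Mul(Mul(-7, 6), -17))) = Mul(Add(1659, Pow(Add(23, -28), Rational(1, 2))), Add(Add(2, Mul(Rational(-1, 398), I, Pow(121337265, Rational(1, 2)))), Mul(Mul(-7, 6), -17))) = Mul(Add(1659, Pow(-5, Rational(1, 2))), Add(Add(2, Mul(Rational(-1, 398), I, Pow(121337265, Rational(1, 2)))), Mul(-42, -17))) = Mul(Add(1659, Mul(I, Pow(5, Rational(1, 2)))), Add(Add(2, Mul(Rational(-1, 398), I, Pow(121337265, Rational(1, 2)))), 714)) = Mul(Add(1659, Mul(I, Pow(5, Rational(1, 2)))), Add(716, Mul(Rational(-1, 398), I, Pow(121337265, Rational(1, 2))))) = Mul(Add(716, Mul(Rational(-1, 398), I, Pow(121337265, Rational(1, 2)))), Add(1659, Mul(I, Pow(5, Rational(1, 2)))))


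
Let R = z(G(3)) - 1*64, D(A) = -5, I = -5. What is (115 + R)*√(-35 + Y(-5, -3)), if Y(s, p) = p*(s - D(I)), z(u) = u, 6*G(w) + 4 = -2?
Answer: 50*I*√35 ≈ 295.8*I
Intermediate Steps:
G(w) = -1 (G(w) = -⅔ + (⅙)*(-2) = -⅔ - ⅓ = -1)
R = -65 (R = -1 - 1*64 = -1 - 64 = -65)
Y(s, p) = p*(5 + s) (Y(s, p) = p*(s - 1*(-5)) = p*(s + 5) = p*(5 + s))
(115 + R)*√(-35 + Y(-5, -3)) = (115 - 65)*√(-35 - 3*(5 - 5)) = 50*√(-35 - 3*0) = 50*√(-35 + 0) = 50*√(-35) = 50*(I*√35) = 50*I*√35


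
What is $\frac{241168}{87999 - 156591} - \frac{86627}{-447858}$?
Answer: $- \frac{2126397895}{639989082} \approx -3.3226$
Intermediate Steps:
$\frac{241168}{87999 - 156591} - \frac{86627}{-447858} = \frac{241168}{-68592} - - \frac{86627}{447858} = 241168 \left(- \frac{1}{68592}\right) + \frac{86627}{447858} = - \frac{15073}{4287} + \frac{86627}{447858} = - \frac{2126397895}{639989082}$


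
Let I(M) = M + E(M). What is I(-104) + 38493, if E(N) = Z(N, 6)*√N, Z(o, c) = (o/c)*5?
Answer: 38389 - 520*I*√26/3 ≈ 38389.0 - 883.83*I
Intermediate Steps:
Z(o, c) = 5*o/c
E(N) = 5*N^(3/2)/6 (E(N) = (5*N/6)*√N = 5*N^(3/2)/6)
I(M) = M + 5*M^(3/2)/6
I(-104) + 38493 = (-104 + 5*(-104)^(3/2)/6) + 38493 = (-104 + 5*(-208*I*√26)/6) + 38493 = (-104 - 520*I*√26/3) + 38493 = 38389 - 520*I*√26/3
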